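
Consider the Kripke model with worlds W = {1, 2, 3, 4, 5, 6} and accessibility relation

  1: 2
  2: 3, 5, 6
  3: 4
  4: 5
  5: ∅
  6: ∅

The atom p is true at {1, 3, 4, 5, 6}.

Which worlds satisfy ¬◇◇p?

{4, 5, 6}

1: ◇◇p is T. ✗
2: ◇◇p is T. ✗
3: ◇◇p is T. ✗
4: ◇◇p is F. ✓
5: ◇◇p is F. ✓
6: ◇◇p is F. ✓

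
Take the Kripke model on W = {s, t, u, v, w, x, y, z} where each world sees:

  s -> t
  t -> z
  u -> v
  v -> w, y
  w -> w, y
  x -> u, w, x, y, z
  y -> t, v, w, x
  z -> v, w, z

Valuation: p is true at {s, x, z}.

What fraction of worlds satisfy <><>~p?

s: successors {t}; <>~p there: t:F. ✗
t: successors {z}; <>~p there: z:T. ✓
u: successors {v}; <>~p there: v:T. ✓
v: successors {w, y}; <>~p there: w:T, y:T. ✓
w: successors {w, y}; <>~p there: w:T, y:T. ✓
x: successors {u, w, x, y, z}; <>~p there: u:T, w:T, x:T, y:T, z:T. ✓
y: successors {t, v, w, x}; <>~p there: t:F, v:T, w:T, x:T. ✓
z: successors {v, w, z}; <>~p there: v:T, w:T, z:T. ✓
That's 7 of 8 worlds, so 7/8.

7/8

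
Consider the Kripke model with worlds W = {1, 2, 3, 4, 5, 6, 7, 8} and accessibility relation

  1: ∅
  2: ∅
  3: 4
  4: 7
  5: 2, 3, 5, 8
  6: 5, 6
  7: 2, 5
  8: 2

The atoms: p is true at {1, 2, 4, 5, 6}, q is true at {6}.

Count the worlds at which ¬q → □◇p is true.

1: ¬q is T, □◇p is T. ✓
2: ¬q is T, □◇p is T. ✓
3: ¬q is T, □◇p is F. ✗
4: ¬q is T, □◇p is T. ✓
5: ¬q is T, □◇p is F. ✗
6: ¬q is F, □◇p is T. ✓
7: ¬q is T, □◇p is F. ✗
8: ¬q is T, □◇p is F. ✗
Satisfying worlds: {1, 2, 4, 6}.

4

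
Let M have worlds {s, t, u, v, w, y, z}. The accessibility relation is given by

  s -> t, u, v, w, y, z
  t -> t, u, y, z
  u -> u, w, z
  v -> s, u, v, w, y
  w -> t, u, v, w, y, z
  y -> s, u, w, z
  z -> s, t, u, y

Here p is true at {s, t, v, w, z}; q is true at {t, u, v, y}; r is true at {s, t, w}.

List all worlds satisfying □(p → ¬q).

s: successors {t, u, v, w, y, z}; p → ¬q there: t:F, u:T, v:F, w:T, y:T, z:T. ✗
t: successors {t, u, y, z}; p → ¬q there: t:F, u:T, y:T, z:T. ✗
u: successors {u, w, z}; p → ¬q there: u:T, w:T, z:T. ✓
v: successors {s, u, v, w, y}; p → ¬q there: s:T, u:T, v:F, w:T, y:T. ✗
w: successors {t, u, v, w, y, z}; p → ¬q there: t:F, u:T, v:F, w:T, y:T, z:T. ✗
y: successors {s, u, w, z}; p → ¬q there: s:T, u:T, w:T, z:T. ✓
z: successors {s, t, u, y}; p → ¬q there: s:T, t:F, u:T, y:T. ✗

{u, y}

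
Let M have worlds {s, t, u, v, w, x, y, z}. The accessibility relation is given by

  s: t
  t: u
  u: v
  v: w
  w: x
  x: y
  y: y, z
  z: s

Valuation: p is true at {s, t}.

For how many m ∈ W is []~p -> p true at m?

3

s: []~p is F, p is T. ✓
t: []~p is T, p is T. ✓
u: []~p is T, p is F. ✗
v: []~p is T, p is F. ✗
w: []~p is T, p is F. ✗
x: []~p is T, p is F. ✗
y: []~p is T, p is F. ✗
z: []~p is F, p is F. ✓
Satisfying worlds: {s, t, z}.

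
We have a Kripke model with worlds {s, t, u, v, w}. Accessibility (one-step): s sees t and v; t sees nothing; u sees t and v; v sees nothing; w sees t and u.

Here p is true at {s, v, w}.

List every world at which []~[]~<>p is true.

{t, v}

s: successors {t, v}; ~[]~<>p there: t:F, v:F. ✗
t: no successors, so []~[]~<>p holds vacuously. ✓
u: successors {t, v}; ~[]~<>p there: t:F, v:F. ✗
v: no successors, so []~[]~<>p holds vacuously. ✓
w: successors {t, u}; ~[]~<>p there: t:F, u:F. ✗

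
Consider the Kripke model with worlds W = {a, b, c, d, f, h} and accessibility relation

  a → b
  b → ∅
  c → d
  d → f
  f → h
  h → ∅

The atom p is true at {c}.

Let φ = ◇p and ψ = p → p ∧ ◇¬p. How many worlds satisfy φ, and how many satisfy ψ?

0 and 6

For ◇p:
a: successors {b}; p there: b:F. ✗
b: no successors, so ◇p fails. ✗
c: successors {d}; p there: d:F. ✗
d: successors {f}; p there: f:F. ✗
f: successors {h}; p there: h:F. ✗
h: no successors, so ◇p fails. ✗
— 0 worlds.
For p → p ∧ ◇¬p:
a: p is F, p ∧ ◇¬p is F. ✓
b: p is F, p ∧ ◇¬p is F. ✓
c: p is T, p ∧ ◇¬p is T. ✓
d: p is F, p ∧ ◇¬p is F. ✓
f: p is F, p ∧ ◇¬p is F. ✓
h: p is F, p ∧ ◇¬p is F. ✓
— 6 worlds.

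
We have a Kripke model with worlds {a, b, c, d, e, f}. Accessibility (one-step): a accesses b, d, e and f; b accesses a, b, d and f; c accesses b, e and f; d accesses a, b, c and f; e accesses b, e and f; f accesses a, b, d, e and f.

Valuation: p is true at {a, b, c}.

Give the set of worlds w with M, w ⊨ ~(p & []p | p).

a: p & []p | p is T. ✗
b: p & []p | p is T. ✗
c: p & []p | p is T. ✗
d: p & []p | p is F. ✓
e: p & []p | p is F. ✓
f: p & []p | p is F. ✓

{d, e, f}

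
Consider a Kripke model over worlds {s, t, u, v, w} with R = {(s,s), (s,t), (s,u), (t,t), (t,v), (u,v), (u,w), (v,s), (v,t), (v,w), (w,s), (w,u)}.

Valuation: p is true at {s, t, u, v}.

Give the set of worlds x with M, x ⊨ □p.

s: successors {s, t, u}; p there: s:T, t:T, u:T. ✓
t: successors {t, v}; p there: t:T, v:T. ✓
u: successors {v, w}; p there: v:T, w:F. ✗
v: successors {s, t, w}; p there: s:T, t:T, w:F. ✗
w: successors {s, u}; p there: s:T, u:T. ✓

{s, t, w}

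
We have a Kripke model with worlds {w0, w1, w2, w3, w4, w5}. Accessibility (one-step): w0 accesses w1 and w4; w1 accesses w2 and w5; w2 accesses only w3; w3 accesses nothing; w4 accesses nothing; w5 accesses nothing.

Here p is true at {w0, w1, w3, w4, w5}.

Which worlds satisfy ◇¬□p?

w0: successors {w1, w4}; ¬□p there: w1:T, w4:F. ✓
w1: successors {w2, w5}; ¬□p there: w2:F, w5:F. ✗
w2: successors {w3}; ¬□p there: w3:F. ✗
w3: no successors, so ◇¬□p fails. ✗
w4: no successors, so ◇¬□p fails. ✗
w5: no successors, so ◇¬□p fails. ✗

{w0}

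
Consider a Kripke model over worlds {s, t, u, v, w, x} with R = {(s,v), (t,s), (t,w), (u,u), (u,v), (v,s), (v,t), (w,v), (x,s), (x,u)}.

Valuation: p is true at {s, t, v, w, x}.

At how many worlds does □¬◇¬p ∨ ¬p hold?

5

s: □¬◇¬p is T, ¬p is F. ✓
t: □¬◇¬p is T, ¬p is F. ✓
u: □¬◇¬p is F, ¬p is T. ✓
v: □¬◇¬p is T, ¬p is F. ✓
w: □¬◇¬p is T, ¬p is F. ✓
x: □¬◇¬p is F, ¬p is F. ✗
Satisfying worlds: {s, t, u, v, w}.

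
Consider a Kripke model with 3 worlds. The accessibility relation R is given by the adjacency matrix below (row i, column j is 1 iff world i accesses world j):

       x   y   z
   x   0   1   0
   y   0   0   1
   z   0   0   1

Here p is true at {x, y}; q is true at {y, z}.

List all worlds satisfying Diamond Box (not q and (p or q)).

x: successors {y}; Box (not q and (p or q)) there: y:F. ✗
y: successors {z}; Box (not q and (p or q)) there: z:F. ✗
z: successors {z}; Box (not q and (p or q)) there: z:F. ✗

∅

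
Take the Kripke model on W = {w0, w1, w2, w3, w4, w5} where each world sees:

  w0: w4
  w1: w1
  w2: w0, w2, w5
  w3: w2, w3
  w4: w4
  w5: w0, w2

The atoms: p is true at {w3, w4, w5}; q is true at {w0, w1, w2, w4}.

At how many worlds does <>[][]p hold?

4

w0: successors {w4}; [][]p there: w4:T. ✓
w1: successors {w1}; [][]p there: w1:F. ✗
w2: successors {w0, w2, w5}; [][]p there: w0:T, w2:F, w5:F. ✓
w3: successors {w2, w3}; [][]p there: w2:F, w3:F. ✗
w4: successors {w4}; [][]p there: w4:T. ✓
w5: successors {w0, w2}; [][]p there: w0:T, w2:F. ✓
Satisfying worlds: {w0, w2, w4, w5}.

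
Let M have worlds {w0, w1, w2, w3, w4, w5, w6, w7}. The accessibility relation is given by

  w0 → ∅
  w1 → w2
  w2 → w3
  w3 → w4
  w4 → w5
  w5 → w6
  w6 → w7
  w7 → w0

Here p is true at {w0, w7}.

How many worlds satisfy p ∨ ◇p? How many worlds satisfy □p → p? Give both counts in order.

3 and 7

For p ∨ ◇p:
w0: p is T, ◇p is F. ✓
w1: p is F, ◇p is F. ✗
w2: p is F, ◇p is F. ✗
w3: p is F, ◇p is F. ✗
w4: p is F, ◇p is F. ✗
w5: p is F, ◇p is F. ✗
w6: p is F, ◇p is T. ✓
w7: p is T, ◇p is T. ✓
— 3 worlds.
For □p → p:
w0: □p is T, p is T. ✓
w1: □p is F, p is F. ✓
w2: □p is F, p is F. ✓
w3: □p is F, p is F. ✓
w4: □p is F, p is F. ✓
w5: □p is F, p is F. ✓
w6: □p is T, p is F. ✗
w7: □p is T, p is T. ✓
— 7 worlds.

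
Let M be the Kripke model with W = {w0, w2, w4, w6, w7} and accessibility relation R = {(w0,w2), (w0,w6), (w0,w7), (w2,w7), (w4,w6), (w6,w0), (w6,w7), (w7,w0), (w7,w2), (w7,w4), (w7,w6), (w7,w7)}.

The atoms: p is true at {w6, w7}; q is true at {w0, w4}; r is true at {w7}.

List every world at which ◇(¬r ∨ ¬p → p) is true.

{w0, w2, w4, w6, w7}

w0: successors {w2, w6, w7}; ¬r ∨ ¬p → p there: w2:F, w6:T, w7:T. ✓
w2: successors {w7}; ¬r ∨ ¬p → p there: w7:T. ✓
w4: successors {w6}; ¬r ∨ ¬p → p there: w6:T. ✓
w6: successors {w0, w7}; ¬r ∨ ¬p → p there: w0:F, w7:T. ✓
w7: successors {w0, w2, w4, w6, w7}; ¬r ∨ ¬p → p there: w0:F, w2:F, w4:F, w6:T, w7:T. ✓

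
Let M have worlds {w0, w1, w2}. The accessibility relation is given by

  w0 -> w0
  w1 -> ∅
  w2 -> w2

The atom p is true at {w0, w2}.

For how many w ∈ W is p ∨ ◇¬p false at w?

w0: p is T, ◇¬p is F. ✓
w1: p is F, ◇¬p is F. ✗
w2: p is T, ◇¬p is F. ✓
Satisfying worlds: {w0, w2}.
So p ∨ ◇¬p fails at the other 1 world.

1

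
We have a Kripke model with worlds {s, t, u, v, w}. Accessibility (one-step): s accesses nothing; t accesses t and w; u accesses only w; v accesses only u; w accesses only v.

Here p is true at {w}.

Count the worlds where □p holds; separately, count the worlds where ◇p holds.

For □p:
s: no successors, so □p holds vacuously. ✓
t: successors {t, w}; p there: t:F, w:T. ✗
u: successors {w}; p there: w:T. ✓
v: successors {u}; p there: u:F. ✗
w: successors {v}; p there: v:F. ✗
— 2 worlds.
For ◇p:
s: no successors, so ◇p fails. ✗
t: successors {t, w}; p there: t:F, w:T. ✓
u: successors {w}; p there: w:T. ✓
v: successors {u}; p there: u:F. ✗
w: successors {v}; p there: v:F. ✗
— 2 worlds.

2 and 2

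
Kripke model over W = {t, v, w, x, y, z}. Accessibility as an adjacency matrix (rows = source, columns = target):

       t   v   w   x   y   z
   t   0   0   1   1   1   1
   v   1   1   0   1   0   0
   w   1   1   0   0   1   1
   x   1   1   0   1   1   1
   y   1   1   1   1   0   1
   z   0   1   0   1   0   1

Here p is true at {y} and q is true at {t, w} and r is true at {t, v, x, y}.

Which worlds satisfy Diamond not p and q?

{t, w}

t: Diamond not p is T, q is T. ✓
v: Diamond not p is T, q is F. ✗
w: Diamond not p is T, q is T. ✓
x: Diamond not p is T, q is F. ✗
y: Diamond not p is T, q is F. ✗
z: Diamond not p is T, q is F. ✗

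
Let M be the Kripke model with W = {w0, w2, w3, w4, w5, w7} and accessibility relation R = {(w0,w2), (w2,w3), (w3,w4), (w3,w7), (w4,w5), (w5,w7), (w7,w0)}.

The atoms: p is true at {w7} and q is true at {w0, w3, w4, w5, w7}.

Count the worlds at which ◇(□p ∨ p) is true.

3

w0: successors {w2}; □p ∨ p there: w2:F. ✗
w2: successors {w3}; □p ∨ p there: w3:F. ✗
w3: successors {w4, w7}; □p ∨ p there: w4:F, w7:T. ✓
w4: successors {w5}; □p ∨ p there: w5:T. ✓
w5: successors {w7}; □p ∨ p there: w7:T. ✓
w7: successors {w0}; □p ∨ p there: w0:F. ✗
Satisfying worlds: {w3, w4, w5}.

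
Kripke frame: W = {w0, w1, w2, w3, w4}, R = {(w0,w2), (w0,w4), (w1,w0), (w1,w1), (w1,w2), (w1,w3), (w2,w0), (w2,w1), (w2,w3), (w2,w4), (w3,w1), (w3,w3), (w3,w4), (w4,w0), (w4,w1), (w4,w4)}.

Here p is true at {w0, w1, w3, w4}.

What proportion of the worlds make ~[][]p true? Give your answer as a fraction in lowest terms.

4/5

w0: [][]p is T. ✗
w1: [][]p is F. ✓
w2: [][]p is F. ✓
w3: [][]p is F. ✓
w4: [][]p is F. ✓
That's 4 of 5 worlds, so 4/5.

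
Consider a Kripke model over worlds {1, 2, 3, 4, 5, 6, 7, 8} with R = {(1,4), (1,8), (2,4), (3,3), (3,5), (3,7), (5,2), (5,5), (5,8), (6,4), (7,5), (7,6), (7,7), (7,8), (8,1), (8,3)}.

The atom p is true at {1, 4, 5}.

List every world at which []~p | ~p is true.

{2, 3, 4, 6, 7, 8}

1: []~p is F, ~p is F. ✗
2: []~p is F, ~p is T. ✓
3: []~p is F, ~p is T. ✓
4: []~p is T, ~p is F. ✓
5: []~p is F, ~p is F. ✗
6: []~p is F, ~p is T. ✓
7: []~p is F, ~p is T. ✓
8: []~p is F, ~p is T. ✓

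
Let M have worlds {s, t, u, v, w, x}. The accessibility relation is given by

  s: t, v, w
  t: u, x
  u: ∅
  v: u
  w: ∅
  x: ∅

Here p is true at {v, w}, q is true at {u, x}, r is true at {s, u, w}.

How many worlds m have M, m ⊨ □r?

4

s: successors {t, v, w}; r there: t:F, v:F, w:T. ✗
t: successors {u, x}; r there: u:T, x:F. ✗
u: no successors, so □r holds vacuously. ✓
v: successors {u}; r there: u:T. ✓
w: no successors, so □r holds vacuously. ✓
x: no successors, so □r holds vacuously. ✓
Satisfying worlds: {u, v, w, x}.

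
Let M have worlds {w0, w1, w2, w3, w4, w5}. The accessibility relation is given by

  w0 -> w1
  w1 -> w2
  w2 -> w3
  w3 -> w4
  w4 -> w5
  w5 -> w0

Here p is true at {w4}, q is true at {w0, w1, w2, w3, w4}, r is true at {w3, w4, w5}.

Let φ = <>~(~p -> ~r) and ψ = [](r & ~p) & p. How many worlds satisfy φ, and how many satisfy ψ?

2 and 1

For <>~(~p -> ~r):
w0: successors {w1}; ~(~p -> ~r) there: w1:F. ✗
w1: successors {w2}; ~(~p -> ~r) there: w2:F. ✗
w2: successors {w3}; ~(~p -> ~r) there: w3:T. ✓
w3: successors {w4}; ~(~p -> ~r) there: w4:F. ✗
w4: successors {w5}; ~(~p -> ~r) there: w5:T. ✓
w5: successors {w0}; ~(~p -> ~r) there: w0:F. ✗
— 2 worlds.
For [](r & ~p) & p:
w0: [](r & ~p) is F, p is F. ✗
w1: [](r & ~p) is F, p is F. ✗
w2: [](r & ~p) is T, p is F. ✗
w3: [](r & ~p) is F, p is F. ✗
w4: [](r & ~p) is T, p is T. ✓
w5: [](r & ~p) is F, p is F. ✗
— 1 world.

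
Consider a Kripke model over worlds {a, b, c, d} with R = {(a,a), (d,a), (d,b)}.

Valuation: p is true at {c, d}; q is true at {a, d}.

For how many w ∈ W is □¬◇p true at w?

4

a: successors {a}; ¬◇p there: a:T. ✓
b: no successors, so □¬◇p holds vacuously. ✓
c: no successors, so □¬◇p holds vacuously. ✓
d: successors {a, b}; ¬◇p there: a:T, b:T. ✓
Satisfying worlds: {a, b, c, d}.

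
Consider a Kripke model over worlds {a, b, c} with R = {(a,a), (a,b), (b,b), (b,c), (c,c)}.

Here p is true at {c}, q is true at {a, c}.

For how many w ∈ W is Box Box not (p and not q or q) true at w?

0

a: successors {a, b}; Box not (p and not q or q) there: a:F, b:F. ✗
b: successors {b, c}; Box not (p and not q or q) there: b:F, c:F. ✗
c: successors {c}; Box not (p and not q or q) there: c:F. ✗
Satisfying worlds: ∅.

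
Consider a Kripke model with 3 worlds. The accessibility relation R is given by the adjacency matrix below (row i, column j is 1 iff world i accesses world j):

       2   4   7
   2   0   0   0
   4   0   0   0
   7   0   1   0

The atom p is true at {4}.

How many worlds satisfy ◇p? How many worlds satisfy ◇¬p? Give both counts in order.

1 and 0

For ◇p:
2: no successors, so ◇p fails. ✗
4: no successors, so ◇p fails. ✗
7: successors {4}; p there: 4:T. ✓
— 1 world.
For ◇¬p:
2: no successors, so ◇¬p fails. ✗
4: no successors, so ◇¬p fails. ✗
7: successors {4}; ¬p there: 4:F. ✗
— 0 worlds.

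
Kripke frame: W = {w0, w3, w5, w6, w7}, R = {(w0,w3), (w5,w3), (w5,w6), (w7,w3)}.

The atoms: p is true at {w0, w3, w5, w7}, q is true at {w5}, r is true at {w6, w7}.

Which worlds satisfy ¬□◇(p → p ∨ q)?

w0: □◇(p → p ∨ q) is F. ✓
w3: □◇(p → p ∨ q) is T. ✗
w5: □◇(p → p ∨ q) is F. ✓
w6: □◇(p → p ∨ q) is T. ✗
w7: □◇(p → p ∨ q) is F. ✓

{w0, w5, w7}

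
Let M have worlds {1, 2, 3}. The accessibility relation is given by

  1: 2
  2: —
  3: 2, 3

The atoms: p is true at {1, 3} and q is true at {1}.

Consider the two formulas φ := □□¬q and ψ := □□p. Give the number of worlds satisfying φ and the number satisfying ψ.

3 and 2

For □□¬q:
1: successors {2}; □¬q there: 2:T. ✓
2: no successors, so □□¬q holds vacuously. ✓
3: successors {2, 3}; □¬q there: 2:T, 3:T. ✓
— 3 worlds.
For □□p:
1: successors {2}; □p there: 2:T. ✓
2: no successors, so □□p holds vacuously. ✓
3: successors {2, 3}; □p there: 2:T, 3:F. ✗
— 2 worlds.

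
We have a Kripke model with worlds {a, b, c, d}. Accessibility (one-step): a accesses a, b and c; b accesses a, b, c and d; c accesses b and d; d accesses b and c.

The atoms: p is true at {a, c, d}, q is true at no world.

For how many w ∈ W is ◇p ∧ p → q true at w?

1

a: ◇p ∧ p is T, q is F. ✗
b: ◇p ∧ p is F, q is F. ✓
c: ◇p ∧ p is T, q is F. ✗
d: ◇p ∧ p is T, q is F. ✗
Satisfying worlds: {b}.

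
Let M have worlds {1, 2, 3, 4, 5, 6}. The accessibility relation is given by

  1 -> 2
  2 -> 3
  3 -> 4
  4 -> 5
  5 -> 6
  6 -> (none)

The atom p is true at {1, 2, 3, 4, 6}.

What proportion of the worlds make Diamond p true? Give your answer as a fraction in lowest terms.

2/3

1: successors {2}; p there: 2:T. ✓
2: successors {3}; p there: 3:T. ✓
3: successors {4}; p there: 4:T. ✓
4: successors {5}; p there: 5:F. ✗
5: successors {6}; p there: 6:T. ✓
6: no successors, so Diamond p fails. ✗
That's 4 of 6 worlds, so 4/6 = 2/3.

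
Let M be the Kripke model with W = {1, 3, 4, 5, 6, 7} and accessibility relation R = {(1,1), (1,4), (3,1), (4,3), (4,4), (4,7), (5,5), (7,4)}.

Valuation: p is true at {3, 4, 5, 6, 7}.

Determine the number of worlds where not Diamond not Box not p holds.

1: Diamond not Box not p is T. ✗
3: Diamond not Box not p is T. ✗
4: Diamond not Box not p is T. ✗
5: Diamond not Box not p is T. ✗
6: Diamond not Box not p is F. ✓
7: Diamond not Box not p is T. ✗
Satisfying worlds: {6}.

1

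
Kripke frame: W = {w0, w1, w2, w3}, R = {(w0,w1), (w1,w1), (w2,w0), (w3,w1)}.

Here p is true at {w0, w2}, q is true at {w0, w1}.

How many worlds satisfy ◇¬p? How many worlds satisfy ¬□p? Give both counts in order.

3 and 3

For ◇¬p:
w0: successors {w1}; ¬p there: w1:T. ✓
w1: successors {w1}; ¬p there: w1:T. ✓
w2: successors {w0}; ¬p there: w0:F. ✗
w3: successors {w1}; ¬p there: w1:T. ✓
— 3 worlds.
For ¬□p:
w0: □p is F. ✓
w1: □p is F. ✓
w2: □p is T. ✗
w3: □p is F. ✓
— 3 worlds.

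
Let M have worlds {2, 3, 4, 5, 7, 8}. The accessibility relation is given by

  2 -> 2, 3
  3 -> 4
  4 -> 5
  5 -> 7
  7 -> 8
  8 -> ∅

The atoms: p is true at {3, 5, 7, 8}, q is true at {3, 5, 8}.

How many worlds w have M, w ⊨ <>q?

2: successors {2, 3}; q there: 2:F, 3:T. ✓
3: successors {4}; q there: 4:F. ✗
4: successors {5}; q there: 5:T. ✓
5: successors {7}; q there: 7:F. ✗
7: successors {8}; q there: 8:T. ✓
8: no successors, so <>q fails. ✗
Satisfying worlds: {2, 4, 7}.

3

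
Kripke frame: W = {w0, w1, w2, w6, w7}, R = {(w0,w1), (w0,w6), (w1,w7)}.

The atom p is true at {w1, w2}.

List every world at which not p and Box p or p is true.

{w1, w2, w6, w7}

w0: not p and Box p is F, p is F. ✗
w1: not p and Box p is F, p is T. ✓
w2: not p and Box p is F, p is T. ✓
w6: not p and Box p is T, p is F. ✓
w7: not p and Box p is T, p is F. ✓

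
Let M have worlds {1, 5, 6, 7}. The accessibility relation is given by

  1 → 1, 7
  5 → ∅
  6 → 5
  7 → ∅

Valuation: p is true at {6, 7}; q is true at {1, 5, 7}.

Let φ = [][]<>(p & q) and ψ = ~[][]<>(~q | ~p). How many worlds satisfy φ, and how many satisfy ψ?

For [][]<>(p & q):
1: successors {1, 7}; []<>(p & q) there: 1:F, 7:T. ✗
5: no successors, so [][]<>(p & q) holds vacuously. ✓
6: successors {5}; []<>(p & q) there: 5:T. ✓
7: no successors, so [][]<>(p & q) holds vacuously. ✓
— 3 worlds.
For ~[][]<>(~q | ~p):
1: [][]<>(~q | ~p) is F. ✓
5: [][]<>(~q | ~p) is T. ✗
6: [][]<>(~q | ~p) is T. ✗
7: [][]<>(~q | ~p) is T. ✗
— 1 world.

3 and 1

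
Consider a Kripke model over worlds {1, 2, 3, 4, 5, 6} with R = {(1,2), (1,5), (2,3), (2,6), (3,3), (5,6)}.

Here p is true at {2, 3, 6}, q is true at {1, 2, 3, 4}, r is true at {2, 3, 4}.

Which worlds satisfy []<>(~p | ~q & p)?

1: successors {2, 5}; <>(~p | ~q & p) there: 2:T, 5:T. ✓
2: successors {3, 6}; <>(~p | ~q & p) there: 3:F, 6:F. ✗
3: successors {3}; <>(~p | ~q & p) there: 3:F. ✗
4: no successors, so []<>(~p | ~q & p) holds vacuously. ✓
5: successors {6}; <>(~p | ~q & p) there: 6:F. ✗
6: no successors, so []<>(~p | ~q & p) holds vacuously. ✓

{1, 4, 6}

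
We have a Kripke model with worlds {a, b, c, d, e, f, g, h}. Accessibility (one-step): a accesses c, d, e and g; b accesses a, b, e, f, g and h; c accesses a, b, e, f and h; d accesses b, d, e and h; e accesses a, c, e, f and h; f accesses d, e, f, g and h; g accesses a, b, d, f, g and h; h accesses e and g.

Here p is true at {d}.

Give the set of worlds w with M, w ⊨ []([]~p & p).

a: successors {c, d, e, g}; []~p & p there: c:F, d:F, e:F, g:F. ✗
b: successors {a, b, e, f, g, h}; []~p & p there: a:F, b:F, e:F, f:F, g:F, h:F. ✗
c: successors {a, b, e, f, h}; []~p & p there: a:F, b:F, e:F, f:F, h:F. ✗
d: successors {b, d, e, h}; []~p & p there: b:F, d:F, e:F, h:F. ✗
e: successors {a, c, e, f, h}; []~p & p there: a:F, c:F, e:F, f:F, h:F. ✗
f: successors {d, e, f, g, h}; []~p & p there: d:F, e:F, f:F, g:F, h:F. ✗
g: successors {a, b, d, f, g, h}; []~p & p there: a:F, b:F, d:F, f:F, g:F, h:F. ✗
h: successors {e, g}; []~p & p there: e:F, g:F. ✗

∅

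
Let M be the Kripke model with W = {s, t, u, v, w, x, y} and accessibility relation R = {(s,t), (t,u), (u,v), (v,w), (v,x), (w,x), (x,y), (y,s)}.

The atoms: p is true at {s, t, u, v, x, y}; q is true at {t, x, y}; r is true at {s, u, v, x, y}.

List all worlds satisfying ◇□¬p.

s: successors {t}; □¬p there: t:F. ✗
t: successors {u}; □¬p there: u:F. ✗
u: successors {v}; □¬p there: v:F. ✗
v: successors {w, x}; □¬p there: w:F, x:F. ✗
w: successors {x}; □¬p there: x:F. ✗
x: successors {y}; □¬p there: y:F. ✗
y: successors {s}; □¬p there: s:F. ✗

∅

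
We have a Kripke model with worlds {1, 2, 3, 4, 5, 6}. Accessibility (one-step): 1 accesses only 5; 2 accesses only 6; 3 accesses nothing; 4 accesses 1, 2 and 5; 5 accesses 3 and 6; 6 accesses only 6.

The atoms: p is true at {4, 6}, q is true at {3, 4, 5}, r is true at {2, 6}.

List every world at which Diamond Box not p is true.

1: successors {5}; Box not p there: 5:F. ✗
2: successors {6}; Box not p there: 6:F. ✗
3: no successors, so Diamond Box not p fails. ✗
4: successors {1, 2, 5}; Box not p there: 1:T, 2:F, 5:F. ✓
5: successors {3, 6}; Box not p there: 3:T, 6:F. ✓
6: successors {6}; Box not p there: 6:F. ✗

{4, 5}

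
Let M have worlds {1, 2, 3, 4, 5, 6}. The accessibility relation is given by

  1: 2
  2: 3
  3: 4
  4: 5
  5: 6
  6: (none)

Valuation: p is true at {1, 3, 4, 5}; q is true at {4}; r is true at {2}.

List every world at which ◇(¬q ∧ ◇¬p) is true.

1: successors {2}; ¬q ∧ ◇¬p there: 2:F. ✗
2: successors {3}; ¬q ∧ ◇¬p there: 3:F. ✗
3: successors {4}; ¬q ∧ ◇¬p there: 4:F. ✗
4: successors {5}; ¬q ∧ ◇¬p there: 5:T. ✓
5: successors {6}; ¬q ∧ ◇¬p there: 6:F. ✗
6: no successors, so ◇(¬q ∧ ◇¬p) fails. ✗

{4}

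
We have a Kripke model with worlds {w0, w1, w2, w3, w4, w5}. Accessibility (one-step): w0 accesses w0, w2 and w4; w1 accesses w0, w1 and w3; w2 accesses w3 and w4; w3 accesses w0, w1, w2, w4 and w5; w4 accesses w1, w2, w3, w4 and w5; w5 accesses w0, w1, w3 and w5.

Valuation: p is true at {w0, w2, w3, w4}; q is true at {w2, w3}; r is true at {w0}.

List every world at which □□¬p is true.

∅

w0: successors {w0, w2, w4}; □¬p there: w0:F, w2:F, w4:F. ✗
w1: successors {w0, w1, w3}; □¬p there: w0:F, w1:F, w3:F. ✗
w2: successors {w3, w4}; □¬p there: w3:F, w4:F. ✗
w3: successors {w0, w1, w2, w4, w5}; □¬p there: w0:F, w1:F, w2:F, w4:F, w5:F. ✗
w4: successors {w1, w2, w3, w4, w5}; □¬p there: w1:F, w2:F, w3:F, w4:F, w5:F. ✗
w5: successors {w0, w1, w3, w5}; □¬p there: w0:F, w1:F, w3:F, w5:F. ✗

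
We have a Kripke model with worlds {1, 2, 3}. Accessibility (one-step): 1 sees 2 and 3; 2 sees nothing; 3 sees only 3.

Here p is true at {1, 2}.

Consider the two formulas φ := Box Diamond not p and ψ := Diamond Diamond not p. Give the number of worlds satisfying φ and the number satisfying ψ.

For Box Diamond not p:
1: successors {2, 3}; Diamond not p there: 2:F, 3:T. ✗
2: no successors, so Box Diamond not p holds vacuously. ✓
3: successors {3}; Diamond not p there: 3:T. ✓
— 2 worlds.
For Diamond Diamond not p:
1: successors {2, 3}; Diamond not p there: 2:F, 3:T. ✓
2: no successors, so Diamond Diamond not p fails. ✗
3: successors {3}; Diamond not p there: 3:T. ✓
— 2 worlds.

2 and 2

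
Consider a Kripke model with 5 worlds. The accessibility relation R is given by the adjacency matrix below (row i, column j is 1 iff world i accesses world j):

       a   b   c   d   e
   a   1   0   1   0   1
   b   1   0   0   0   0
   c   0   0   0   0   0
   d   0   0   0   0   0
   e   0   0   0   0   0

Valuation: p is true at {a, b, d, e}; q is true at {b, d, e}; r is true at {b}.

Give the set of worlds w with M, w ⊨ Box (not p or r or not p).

{c, d, e}

a: successors {a, c, e}; not p or r or not p there: a:F, c:T, e:F. ✗
b: successors {a}; not p or r or not p there: a:F. ✗
c: no successors, so Box (not p or r or not p) holds vacuously. ✓
d: no successors, so Box (not p or r or not p) holds vacuously. ✓
e: no successors, so Box (not p or r or not p) holds vacuously. ✓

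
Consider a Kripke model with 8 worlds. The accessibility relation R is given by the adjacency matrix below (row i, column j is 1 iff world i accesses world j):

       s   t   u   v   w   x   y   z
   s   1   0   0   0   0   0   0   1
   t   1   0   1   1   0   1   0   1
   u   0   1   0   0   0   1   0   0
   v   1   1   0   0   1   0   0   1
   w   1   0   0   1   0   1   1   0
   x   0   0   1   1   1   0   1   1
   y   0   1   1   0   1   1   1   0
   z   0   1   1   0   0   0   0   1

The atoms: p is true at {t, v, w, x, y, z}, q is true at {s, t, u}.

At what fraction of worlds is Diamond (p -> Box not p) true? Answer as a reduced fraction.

s: successors {s, z}; p -> Box not p there: s:T, z:F. ✓
t: successors {s, u, v, x, z}; p -> Box not p there: s:T, u:T, v:F, x:F, z:F. ✓
u: successors {t, x}; p -> Box not p there: t:F, x:F. ✗
v: successors {s, t, w, z}; p -> Box not p there: s:T, t:F, w:F, z:F. ✓
w: successors {s, v, x, y}; p -> Box not p there: s:T, v:F, x:F, y:F. ✓
x: successors {u, v, w, y, z}; p -> Box not p there: u:T, v:F, w:F, y:F, z:F. ✓
y: successors {t, u, w, x, y}; p -> Box not p there: t:F, u:T, w:F, x:F, y:F. ✓
z: successors {t, u, z}; p -> Box not p there: t:F, u:T, z:F. ✓
That's 7 of 8 worlds, so 7/8.

7/8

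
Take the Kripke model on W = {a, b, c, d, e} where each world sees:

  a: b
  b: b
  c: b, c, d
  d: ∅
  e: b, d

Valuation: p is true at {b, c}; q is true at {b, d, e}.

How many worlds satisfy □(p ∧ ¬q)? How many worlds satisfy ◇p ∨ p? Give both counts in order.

1 and 4

For □(p ∧ ¬q):
a: successors {b}; p ∧ ¬q there: b:F. ✗
b: successors {b}; p ∧ ¬q there: b:F. ✗
c: successors {b, c, d}; p ∧ ¬q there: b:F, c:T, d:F. ✗
d: no successors, so □(p ∧ ¬q) holds vacuously. ✓
e: successors {b, d}; p ∧ ¬q there: b:F, d:F. ✗
— 1 world.
For ◇p ∨ p:
a: ◇p is T, p is F. ✓
b: ◇p is T, p is T. ✓
c: ◇p is T, p is T. ✓
d: ◇p is F, p is F. ✗
e: ◇p is T, p is F. ✓
— 4 worlds.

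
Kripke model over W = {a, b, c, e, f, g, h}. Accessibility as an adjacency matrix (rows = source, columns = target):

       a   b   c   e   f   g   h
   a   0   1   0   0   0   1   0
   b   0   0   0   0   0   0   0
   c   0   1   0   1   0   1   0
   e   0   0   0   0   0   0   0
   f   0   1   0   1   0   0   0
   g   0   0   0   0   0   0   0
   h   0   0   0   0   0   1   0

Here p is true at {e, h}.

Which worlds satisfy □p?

{b, e, g}

a: successors {b, g}; p there: b:F, g:F. ✗
b: no successors, so □p holds vacuously. ✓
c: successors {b, e, g}; p there: b:F, e:T, g:F. ✗
e: no successors, so □p holds vacuously. ✓
f: successors {b, e}; p there: b:F, e:T. ✗
g: no successors, so □p holds vacuously. ✓
h: successors {g}; p there: g:F. ✗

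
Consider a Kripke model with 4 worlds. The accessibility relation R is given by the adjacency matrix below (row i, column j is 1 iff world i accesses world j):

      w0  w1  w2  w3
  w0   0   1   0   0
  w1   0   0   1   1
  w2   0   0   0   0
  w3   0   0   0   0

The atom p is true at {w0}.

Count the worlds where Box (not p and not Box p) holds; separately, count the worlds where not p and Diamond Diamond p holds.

For Box (not p and not Box p):
w0: successors {w1}; not p and not Box p there: w1:T. ✓
w1: successors {w2, w3}; not p and not Box p there: w2:F, w3:F. ✗
w2: no successors, so Box (not p and not Box p) holds vacuously. ✓
w3: no successors, so Box (not p and not Box p) holds vacuously. ✓
— 3 worlds.
For not p and Diamond Diamond p:
w0: not p is F, Diamond Diamond p is F. ✗
w1: not p is T, Diamond Diamond p is F. ✗
w2: not p is T, Diamond Diamond p is F. ✗
w3: not p is T, Diamond Diamond p is F. ✗
— 0 worlds.

3 and 0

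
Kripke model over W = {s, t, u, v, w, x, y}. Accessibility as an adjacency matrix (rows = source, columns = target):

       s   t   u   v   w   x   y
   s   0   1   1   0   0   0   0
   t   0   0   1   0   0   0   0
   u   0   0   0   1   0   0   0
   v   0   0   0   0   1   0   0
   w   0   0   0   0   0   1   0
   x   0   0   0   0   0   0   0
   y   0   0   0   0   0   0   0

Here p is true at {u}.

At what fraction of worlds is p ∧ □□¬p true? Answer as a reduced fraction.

s: p is F, □□¬p is F. ✗
t: p is F, □□¬p is T. ✗
u: p is T, □□¬p is T. ✓
v: p is F, □□¬p is T. ✗
w: p is F, □□¬p is T. ✗
x: p is F, □□¬p is T. ✗
y: p is F, □□¬p is T. ✗
That's 1 of 7 worlds, so 1/7.

1/7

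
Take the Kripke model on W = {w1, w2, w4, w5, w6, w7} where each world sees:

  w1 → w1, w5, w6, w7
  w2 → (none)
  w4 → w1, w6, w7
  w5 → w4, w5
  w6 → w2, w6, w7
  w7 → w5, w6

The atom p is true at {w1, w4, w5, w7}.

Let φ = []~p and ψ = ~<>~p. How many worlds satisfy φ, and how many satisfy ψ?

For []~p:
w1: successors {w1, w5, w6, w7}; ~p there: w1:F, w5:F, w6:T, w7:F. ✗
w2: no successors, so []~p holds vacuously. ✓
w4: successors {w1, w6, w7}; ~p there: w1:F, w6:T, w7:F. ✗
w5: successors {w4, w5}; ~p there: w4:F, w5:F. ✗
w6: successors {w2, w6, w7}; ~p there: w2:T, w6:T, w7:F. ✗
w7: successors {w5, w6}; ~p there: w5:F, w6:T. ✗
— 1 world.
For ~<>~p:
w1: <>~p is T. ✗
w2: <>~p is F. ✓
w4: <>~p is T. ✗
w5: <>~p is F. ✓
w6: <>~p is T. ✗
w7: <>~p is T. ✗
— 2 worlds.

1 and 2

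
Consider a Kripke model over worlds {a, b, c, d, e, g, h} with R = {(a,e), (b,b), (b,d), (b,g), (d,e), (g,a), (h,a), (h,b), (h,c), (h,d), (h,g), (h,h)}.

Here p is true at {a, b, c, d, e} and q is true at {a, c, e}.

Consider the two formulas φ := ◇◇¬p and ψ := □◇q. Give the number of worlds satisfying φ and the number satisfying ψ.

2 and 3

For ◇◇¬p:
a: successors {e}; ◇¬p there: e:F. ✗
b: successors {b, d, g}; ◇¬p there: b:T, d:F, g:F. ✓
c: no successors, so ◇◇¬p fails. ✗
d: successors {e}; ◇¬p there: e:F. ✗
e: no successors, so ◇◇¬p fails. ✗
g: successors {a}; ◇¬p there: a:F. ✗
h: successors {a, b, c, d, g, h}; ◇¬p there: a:F, b:T, c:F, d:F, g:F, h:T. ✓
— 2 worlds.
For □◇q:
a: successors {e}; ◇q there: e:F. ✗
b: successors {b, d, g}; ◇q there: b:F, d:T, g:T. ✗
c: no successors, so □◇q holds vacuously. ✓
d: successors {e}; ◇q there: e:F. ✗
e: no successors, so □◇q holds vacuously. ✓
g: successors {a}; ◇q there: a:T. ✓
h: successors {a, b, c, d, g, h}; ◇q there: a:T, b:F, c:F, d:T, g:T, h:T. ✗
— 3 worlds.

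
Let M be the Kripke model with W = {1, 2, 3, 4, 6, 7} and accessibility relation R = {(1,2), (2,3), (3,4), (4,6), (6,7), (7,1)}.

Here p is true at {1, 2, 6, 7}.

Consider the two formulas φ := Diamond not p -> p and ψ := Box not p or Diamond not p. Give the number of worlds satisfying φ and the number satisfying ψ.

5 and 2

For Diamond not p -> p:
1: Diamond not p is F, p is T. ✓
2: Diamond not p is T, p is T. ✓
3: Diamond not p is T, p is F. ✗
4: Diamond not p is F, p is F. ✓
6: Diamond not p is F, p is T. ✓
7: Diamond not p is F, p is T. ✓
— 5 worlds.
For Box not p or Diamond not p:
1: Box not p is F, Diamond not p is F. ✗
2: Box not p is T, Diamond not p is T. ✓
3: Box not p is T, Diamond not p is T. ✓
4: Box not p is F, Diamond not p is F. ✗
6: Box not p is F, Diamond not p is F. ✗
7: Box not p is F, Diamond not p is F. ✗
— 2 worlds.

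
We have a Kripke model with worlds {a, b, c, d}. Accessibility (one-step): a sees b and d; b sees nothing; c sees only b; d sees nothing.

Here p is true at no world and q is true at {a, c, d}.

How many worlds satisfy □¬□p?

2

a: successors {b, d}; ¬□p there: b:F, d:F. ✗
b: no successors, so □¬□p holds vacuously. ✓
c: successors {b}; ¬□p there: b:F. ✗
d: no successors, so □¬□p holds vacuously. ✓
Satisfying worlds: {b, d}.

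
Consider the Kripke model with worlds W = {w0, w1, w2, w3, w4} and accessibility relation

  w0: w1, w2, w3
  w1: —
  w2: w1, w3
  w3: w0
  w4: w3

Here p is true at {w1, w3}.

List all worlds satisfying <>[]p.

{w0, w2}

w0: successors {w1, w2, w3}; []p there: w1:T, w2:T, w3:F. ✓
w1: no successors, so <>[]p fails. ✗
w2: successors {w1, w3}; []p there: w1:T, w3:F. ✓
w3: successors {w0}; []p there: w0:F. ✗
w4: successors {w3}; []p there: w3:F. ✗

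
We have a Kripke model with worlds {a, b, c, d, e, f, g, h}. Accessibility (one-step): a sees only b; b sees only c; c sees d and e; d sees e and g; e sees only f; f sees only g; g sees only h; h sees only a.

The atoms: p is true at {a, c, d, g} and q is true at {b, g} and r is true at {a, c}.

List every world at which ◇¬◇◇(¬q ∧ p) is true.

{b, c, d, e, g}

a: successors {b}; ¬◇◇(¬q ∧ p) there: b:F. ✗
b: successors {c}; ¬◇◇(¬q ∧ p) there: c:T. ✓
c: successors {d, e}; ¬◇◇(¬q ∧ p) there: d:T, e:T. ✓
d: successors {e, g}; ¬◇◇(¬q ∧ p) there: e:T, g:F. ✓
e: successors {f}; ¬◇◇(¬q ∧ p) there: f:T. ✓
f: successors {g}; ¬◇◇(¬q ∧ p) there: g:F. ✗
g: successors {h}; ¬◇◇(¬q ∧ p) there: h:T. ✓
h: successors {a}; ¬◇◇(¬q ∧ p) there: a:F. ✗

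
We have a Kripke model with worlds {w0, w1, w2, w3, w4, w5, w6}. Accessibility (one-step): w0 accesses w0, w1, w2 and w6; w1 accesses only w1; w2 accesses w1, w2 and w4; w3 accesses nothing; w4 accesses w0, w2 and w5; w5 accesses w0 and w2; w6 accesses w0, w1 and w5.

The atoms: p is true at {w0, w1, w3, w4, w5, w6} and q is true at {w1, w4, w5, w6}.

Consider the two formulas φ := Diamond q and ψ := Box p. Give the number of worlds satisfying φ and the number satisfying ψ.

For Diamond q:
w0: successors {w0, w1, w2, w6}; q there: w0:F, w1:T, w2:F, w6:T. ✓
w1: successors {w1}; q there: w1:T. ✓
w2: successors {w1, w2, w4}; q there: w1:T, w2:F, w4:T. ✓
w3: no successors, so Diamond q fails. ✗
w4: successors {w0, w2, w5}; q there: w0:F, w2:F, w5:T. ✓
w5: successors {w0, w2}; q there: w0:F, w2:F. ✗
w6: successors {w0, w1, w5}; q there: w0:F, w1:T, w5:T. ✓
— 5 worlds.
For Box p:
w0: successors {w0, w1, w2, w6}; p there: w0:T, w1:T, w2:F, w6:T. ✗
w1: successors {w1}; p there: w1:T. ✓
w2: successors {w1, w2, w4}; p there: w1:T, w2:F, w4:T. ✗
w3: no successors, so Box p holds vacuously. ✓
w4: successors {w0, w2, w5}; p there: w0:T, w2:F, w5:T. ✗
w5: successors {w0, w2}; p there: w0:T, w2:F. ✗
w6: successors {w0, w1, w5}; p there: w0:T, w1:T, w5:T. ✓
— 3 worlds.

5 and 3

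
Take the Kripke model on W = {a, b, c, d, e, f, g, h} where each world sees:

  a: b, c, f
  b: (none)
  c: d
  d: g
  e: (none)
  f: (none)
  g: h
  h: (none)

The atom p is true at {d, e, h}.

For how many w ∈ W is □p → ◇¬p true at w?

2

a: □p is F, ◇¬p is T. ✓
b: □p is T, ◇¬p is F. ✗
c: □p is T, ◇¬p is F. ✗
d: □p is F, ◇¬p is T. ✓
e: □p is T, ◇¬p is F. ✗
f: □p is T, ◇¬p is F. ✗
g: □p is T, ◇¬p is F. ✗
h: □p is T, ◇¬p is F. ✗
Satisfying worlds: {a, d}.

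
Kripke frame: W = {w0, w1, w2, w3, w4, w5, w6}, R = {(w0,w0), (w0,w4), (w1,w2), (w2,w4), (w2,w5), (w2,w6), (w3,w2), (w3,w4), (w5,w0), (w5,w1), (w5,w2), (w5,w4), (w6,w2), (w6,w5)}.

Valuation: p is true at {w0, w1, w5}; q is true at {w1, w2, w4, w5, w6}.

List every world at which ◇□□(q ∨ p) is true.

{w0, w1, w2, w3, w5, w6}

w0: successors {w0, w4}; □□(q ∨ p) there: w0:T, w4:T. ✓
w1: successors {w2}; □□(q ∨ p) there: w2:T. ✓
w2: successors {w4, w5, w6}; □□(q ∨ p) there: w4:T, w5:T, w6:T. ✓
w3: successors {w2, w4}; □□(q ∨ p) there: w2:T, w4:T. ✓
w4: no successors, so ◇□□(q ∨ p) fails. ✗
w5: successors {w0, w1, w2, w4}; □□(q ∨ p) there: w0:T, w1:T, w2:T, w4:T. ✓
w6: successors {w2, w5}; □□(q ∨ p) there: w2:T, w5:T. ✓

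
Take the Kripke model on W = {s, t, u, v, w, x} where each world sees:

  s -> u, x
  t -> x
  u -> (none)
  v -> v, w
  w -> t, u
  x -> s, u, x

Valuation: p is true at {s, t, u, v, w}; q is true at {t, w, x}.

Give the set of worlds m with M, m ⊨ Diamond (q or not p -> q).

{s, t, v, w, x}

s: successors {u, x}; q or not p -> q there: u:T, x:T. ✓
t: successors {x}; q or not p -> q there: x:T. ✓
u: no successors, so Diamond (q or not p -> q) fails. ✗
v: successors {v, w}; q or not p -> q there: v:T, w:T. ✓
w: successors {t, u}; q or not p -> q there: t:T, u:T. ✓
x: successors {s, u, x}; q or not p -> q there: s:T, u:T, x:T. ✓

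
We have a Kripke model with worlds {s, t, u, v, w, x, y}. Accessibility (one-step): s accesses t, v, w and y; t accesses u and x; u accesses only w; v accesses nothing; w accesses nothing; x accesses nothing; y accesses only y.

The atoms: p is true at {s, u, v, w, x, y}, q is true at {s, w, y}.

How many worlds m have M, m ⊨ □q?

5

s: successors {t, v, w, y}; q there: t:F, v:F, w:T, y:T. ✗
t: successors {u, x}; q there: u:F, x:F. ✗
u: successors {w}; q there: w:T. ✓
v: no successors, so □q holds vacuously. ✓
w: no successors, so □q holds vacuously. ✓
x: no successors, so □q holds vacuously. ✓
y: successors {y}; q there: y:T. ✓
Satisfying worlds: {u, v, w, x, y}.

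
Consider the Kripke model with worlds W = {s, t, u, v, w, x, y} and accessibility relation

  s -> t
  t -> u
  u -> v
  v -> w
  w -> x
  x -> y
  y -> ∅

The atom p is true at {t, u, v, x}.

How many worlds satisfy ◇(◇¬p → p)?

s: successors {t}; ◇¬p → p there: t:T. ✓
t: successors {u}; ◇¬p → p there: u:T. ✓
u: successors {v}; ◇¬p → p there: v:T. ✓
v: successors {w}; ◇¬p → p there: w:T. ✓
w: successors {x}; ◇¬p → p there: x:T. ✓
x: successors {y}; ◇¬p → p there: y:T. ✓
y: no successors, so ◇(◇¬p → p) fails. ✗
Satisfying worlds: {s, t, u, v, w, x}.

6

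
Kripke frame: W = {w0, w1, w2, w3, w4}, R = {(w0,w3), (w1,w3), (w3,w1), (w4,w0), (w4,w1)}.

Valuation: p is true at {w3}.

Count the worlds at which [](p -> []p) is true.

3

w0: successors {w3}; p -> []p there: w3:F. ✗
w1: successors {w3}; p -> []p there: w3:F. ✗
w2: no successors, so [](p -> []p) holds vacuously. ✓
w3: successors {w1}; p -> []p there: w1:T. ✓
w4: successors {w0, w1}; p -> []p there: w0:T, w1:T. ✓
Satisfying worlds: {w2, w3, w4}.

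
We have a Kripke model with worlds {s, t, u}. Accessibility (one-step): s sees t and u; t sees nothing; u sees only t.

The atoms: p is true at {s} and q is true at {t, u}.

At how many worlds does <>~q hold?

s: successors {t, u}; ~q there: t:F, u:F. ✗
t: no successors, so <>~q fails. ✗
u: successors {t}; ~q there: t:F. ✗
Satisfying worlds: ∅.

0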